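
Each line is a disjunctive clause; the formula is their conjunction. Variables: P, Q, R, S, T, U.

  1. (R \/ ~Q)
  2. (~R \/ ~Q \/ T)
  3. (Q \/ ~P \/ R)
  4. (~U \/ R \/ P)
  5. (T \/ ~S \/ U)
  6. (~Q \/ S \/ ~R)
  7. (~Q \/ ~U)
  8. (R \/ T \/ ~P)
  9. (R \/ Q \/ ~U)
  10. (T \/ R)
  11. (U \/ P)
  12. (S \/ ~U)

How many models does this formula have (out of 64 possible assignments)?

The models are:
  P=0 Q=0 R=1 S=1 T=0 U=1
  P=0 Q=0 R=1 S=1 T=1 U=1
  P=1 Q=0 R=1 S=0 T=0 U=0
  P=1 Q=0 R=1 S=0 T=1 U=0
  P=1 Q=0 R=1 S=1 T=0 U=1
  P=1 Q=0 R=1 S=1 T=1 U=0
  P=1 Q=0 R=1 S=1 T=1 U=1
  P=1 Q=1 R=1 S=1 T=1 U=0
Count: 8.

8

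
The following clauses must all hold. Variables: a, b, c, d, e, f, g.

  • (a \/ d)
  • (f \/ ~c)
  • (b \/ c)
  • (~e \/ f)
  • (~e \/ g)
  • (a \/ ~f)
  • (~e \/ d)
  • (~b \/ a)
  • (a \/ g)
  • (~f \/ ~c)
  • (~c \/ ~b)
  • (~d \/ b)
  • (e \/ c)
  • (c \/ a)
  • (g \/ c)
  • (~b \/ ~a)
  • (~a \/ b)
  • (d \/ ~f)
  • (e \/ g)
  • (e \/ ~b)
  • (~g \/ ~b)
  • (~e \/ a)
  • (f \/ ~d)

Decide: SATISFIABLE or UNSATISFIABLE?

a = True:
  propagation gives b=False; an empty clause results — contradiction.
a = False:
  propagation gives d=True, f=False; an empty clause results — contradiction.
Every branch closes, so no satisfying assignment exists.

UNSATISFIABLE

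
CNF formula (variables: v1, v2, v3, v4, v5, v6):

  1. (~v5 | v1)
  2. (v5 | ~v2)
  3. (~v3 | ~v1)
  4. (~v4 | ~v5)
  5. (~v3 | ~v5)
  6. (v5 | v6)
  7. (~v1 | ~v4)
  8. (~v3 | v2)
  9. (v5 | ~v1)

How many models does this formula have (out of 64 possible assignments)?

6

The models are:
  v1=F v2=F v3=F v4=F v5=F v6=T
  v1=F v2=F v3=F v4=T v5=F v6=T
  v1=T v2=F v3=F v4=F v5=T v6=F
  v1=T v2=F v3=F v4=F v5=T v6=T
  v1=T v2=T v3=F v4=F v5=T v6=F
  v1=T v2=T v3=F v4=F v5=T v6=T
Count: 6.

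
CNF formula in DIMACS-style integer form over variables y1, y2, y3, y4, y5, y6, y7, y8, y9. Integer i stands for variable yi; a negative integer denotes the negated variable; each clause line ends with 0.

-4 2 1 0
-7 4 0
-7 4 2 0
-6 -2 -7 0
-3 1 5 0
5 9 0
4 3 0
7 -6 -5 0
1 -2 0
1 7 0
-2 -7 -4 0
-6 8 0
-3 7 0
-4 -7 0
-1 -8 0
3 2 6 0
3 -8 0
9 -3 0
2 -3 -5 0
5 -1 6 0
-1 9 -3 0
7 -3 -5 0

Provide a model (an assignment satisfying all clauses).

y1 = T  y2 = T  y3 = F  y4 = T  y5 = T  y6 = F  y7 = F  y8 = F  y9 = T

Check each clause:
  1. (NOT y4 OR y2 OR y1) — y1 is true.
  2. (NOT y7 OR y4) — NOT y7 is true.
  3. (y4 OR y2 OR NOT y7) — NOT y7 is true.
  4. (NOT y7 OR NOT y6 OR NOT y2) — NOT y7 is true.
  5. (y5 OR NOT y3 OR y1) — y1 is true.
  6. (y9 OR y5) — y9 is true.
  7. (y4 OR y3) — y4 is true.
  8. (NOT y6 OR y7 OR NOT y5) — NOT y6 is true.
  9. (NOT y2 OR y1) — y1 is true.
  10. (y7 OR y1) — y1 is true.
  11. (NOT y2 OR NOT y7 OR NOT y4) — NOT y7 is true.
  12. (NOT y6 OR y8) — NOT y6 is true.
  13. (NOT y3 OR y7) — NOT y3 is true.
  14. (NOT y4 OR NOT y7) — NOT y7 is true.
  15. (NOT y1 OR NOT y8) — NOT y8 is true.
  16. (y6 OR y2 OR y3) — y2 is true.
  17. (y3 OR NOT y8) — NOT y8 is true.
  18. (y9 OR NOT y3) — y9 is true.
  19. (NOT y3 OR NOT y5 OR y2) — y2 is true.
  20. (NOT y1 OR y5 OR y6) — y5 is true.
  21. (NOT y1 OR y9 OR NOT y3) — y9 is true.
  22. (NOT y5 OR y7 OR NOT y3) — NOT y3 is true.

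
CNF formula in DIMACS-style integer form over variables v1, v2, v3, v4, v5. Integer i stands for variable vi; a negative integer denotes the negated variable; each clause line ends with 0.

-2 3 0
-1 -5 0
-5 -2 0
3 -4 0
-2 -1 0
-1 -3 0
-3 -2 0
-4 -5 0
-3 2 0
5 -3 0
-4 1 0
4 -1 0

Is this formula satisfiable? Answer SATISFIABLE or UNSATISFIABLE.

SATISFIABLE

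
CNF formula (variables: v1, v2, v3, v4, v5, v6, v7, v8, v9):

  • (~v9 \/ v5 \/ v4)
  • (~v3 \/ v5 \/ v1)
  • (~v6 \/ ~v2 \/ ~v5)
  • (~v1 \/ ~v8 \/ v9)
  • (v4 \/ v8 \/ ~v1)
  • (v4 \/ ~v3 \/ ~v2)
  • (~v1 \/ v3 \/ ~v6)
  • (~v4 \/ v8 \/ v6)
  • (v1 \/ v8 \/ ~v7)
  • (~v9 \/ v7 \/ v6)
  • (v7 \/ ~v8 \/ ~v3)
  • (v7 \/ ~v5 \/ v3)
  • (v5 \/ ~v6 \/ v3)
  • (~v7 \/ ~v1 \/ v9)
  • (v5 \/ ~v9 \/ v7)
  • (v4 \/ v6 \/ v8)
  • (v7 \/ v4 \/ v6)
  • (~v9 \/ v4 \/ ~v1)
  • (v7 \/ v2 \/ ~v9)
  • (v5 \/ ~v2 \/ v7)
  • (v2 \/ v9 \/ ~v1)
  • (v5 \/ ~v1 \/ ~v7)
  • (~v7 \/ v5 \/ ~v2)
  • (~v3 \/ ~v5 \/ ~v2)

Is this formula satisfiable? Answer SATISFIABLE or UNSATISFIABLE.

Try v1 = False.
Branch on v2: take v2 = False.
The remaining clauses are satisfied by v3 = False, v4 = False, v5 = True, v6 = False, v7 = True, v8 = True, v9 = True.
Every clause has at least one true literal under this assignment.
So v1 = False, v2 = False, v3 = False, v4 = False, v5 = True, v6 = False, v7 = True, v8 = True, v9 = True is a satisfying assignment.

SATISFIABLE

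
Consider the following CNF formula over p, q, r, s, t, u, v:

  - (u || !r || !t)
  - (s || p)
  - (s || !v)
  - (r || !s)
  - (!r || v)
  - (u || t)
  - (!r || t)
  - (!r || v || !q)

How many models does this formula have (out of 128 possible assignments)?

Split on r, then s.
  r=T, s=T: remaining (p,q,t,u,v) ∈ {(F,F,T,T,T); (F,T,T,T,T); (T,F,T,T,T); (T,T,T,T,T)} — 4.
  r=T, s=F: a clause becomes empty — 0.
  r=F, s=T: a clause becomes empty — 0.
  r=F, s=F: q free; 3 ways for (p,t,u,v) × 2^1 = 6.
Total: 4 + 0 + 0 + 6 = 10.

10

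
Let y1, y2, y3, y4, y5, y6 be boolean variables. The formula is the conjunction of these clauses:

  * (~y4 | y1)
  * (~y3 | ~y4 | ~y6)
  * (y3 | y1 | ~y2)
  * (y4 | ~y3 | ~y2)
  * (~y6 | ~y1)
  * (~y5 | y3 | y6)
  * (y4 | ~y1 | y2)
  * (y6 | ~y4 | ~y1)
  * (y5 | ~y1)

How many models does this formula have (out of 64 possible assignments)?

Split on y1, then y4.
  y1=T, y4=T: a clause becomes empty — 0.
  y1=T, y4=F: a clause becomes empty — 0.
  y1=F, y4=T: a clause becomes empty — 0.
  y1=F, y4=F: 7 of the 16 assignments to (y2,y3,y5,y6) work.
Total: 0 + 0 + 0 + 7 = 7.

7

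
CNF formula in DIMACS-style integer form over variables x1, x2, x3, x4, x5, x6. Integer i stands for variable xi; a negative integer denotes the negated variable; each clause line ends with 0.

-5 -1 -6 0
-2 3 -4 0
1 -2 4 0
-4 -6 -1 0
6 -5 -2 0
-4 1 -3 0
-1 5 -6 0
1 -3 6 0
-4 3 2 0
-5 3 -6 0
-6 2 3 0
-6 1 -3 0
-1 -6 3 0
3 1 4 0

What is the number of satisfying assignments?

9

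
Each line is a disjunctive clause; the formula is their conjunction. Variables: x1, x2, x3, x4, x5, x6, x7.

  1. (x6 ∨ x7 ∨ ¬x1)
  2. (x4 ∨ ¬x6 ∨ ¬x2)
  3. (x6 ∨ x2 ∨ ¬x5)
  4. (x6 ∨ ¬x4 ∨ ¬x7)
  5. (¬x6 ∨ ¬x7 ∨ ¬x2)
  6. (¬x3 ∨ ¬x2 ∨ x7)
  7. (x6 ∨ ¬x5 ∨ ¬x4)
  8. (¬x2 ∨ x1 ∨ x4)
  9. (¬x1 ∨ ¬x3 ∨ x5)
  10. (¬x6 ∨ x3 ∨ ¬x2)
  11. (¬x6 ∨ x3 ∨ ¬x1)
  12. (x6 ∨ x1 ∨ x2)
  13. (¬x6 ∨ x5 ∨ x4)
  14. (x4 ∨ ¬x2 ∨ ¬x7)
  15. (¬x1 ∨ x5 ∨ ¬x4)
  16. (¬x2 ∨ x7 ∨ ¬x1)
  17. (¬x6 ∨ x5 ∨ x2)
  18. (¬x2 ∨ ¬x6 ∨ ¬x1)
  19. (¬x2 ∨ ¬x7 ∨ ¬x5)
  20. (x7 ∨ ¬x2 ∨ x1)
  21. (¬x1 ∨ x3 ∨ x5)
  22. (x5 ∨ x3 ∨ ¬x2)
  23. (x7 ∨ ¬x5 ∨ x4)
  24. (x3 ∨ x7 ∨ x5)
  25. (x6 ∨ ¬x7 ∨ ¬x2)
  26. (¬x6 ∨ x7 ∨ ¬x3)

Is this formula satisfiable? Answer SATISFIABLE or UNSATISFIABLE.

SATISFIABLE

Try x1 = True.
Branch on x2: take x2 = False.
For the remaining variables, x3 = True, x4 = True, x5 = True, x6 = True, x7 = True works.
So x1 = 1, x2 = 0, x3 = 1, x4 = 1, x5 = 1, x6 = 1, x7 = 1 is a satisfying assignment.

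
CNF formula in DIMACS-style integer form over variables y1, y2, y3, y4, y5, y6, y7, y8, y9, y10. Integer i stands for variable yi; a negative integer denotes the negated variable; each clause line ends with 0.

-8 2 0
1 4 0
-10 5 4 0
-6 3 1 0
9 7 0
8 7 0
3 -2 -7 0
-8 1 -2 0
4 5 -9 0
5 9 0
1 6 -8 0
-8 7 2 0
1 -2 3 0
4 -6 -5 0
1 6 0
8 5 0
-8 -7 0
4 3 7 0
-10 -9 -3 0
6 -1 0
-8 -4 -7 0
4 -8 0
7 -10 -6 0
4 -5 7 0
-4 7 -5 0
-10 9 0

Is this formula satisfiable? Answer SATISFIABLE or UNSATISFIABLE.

SATISFIABLE

Pure literal: y10 appears only negated; assign y10 = False.
Try y1 = True.
  then y6 is forced to True.
Branch on y2: take y2 = True.
Branch on y3: take y3 = True.
For the remaining variables, y4 = True, y5 = False, y7 = False, y8 = True, y9 = True works.
Every clause has at least one true literal under this assignment.
So y1 = True  y2 = True  y3 = True  y4 = True  y5 = False  y6 = True  y7 = False  y8 = True  y9 = True  y10 = False is a satisfying assignment.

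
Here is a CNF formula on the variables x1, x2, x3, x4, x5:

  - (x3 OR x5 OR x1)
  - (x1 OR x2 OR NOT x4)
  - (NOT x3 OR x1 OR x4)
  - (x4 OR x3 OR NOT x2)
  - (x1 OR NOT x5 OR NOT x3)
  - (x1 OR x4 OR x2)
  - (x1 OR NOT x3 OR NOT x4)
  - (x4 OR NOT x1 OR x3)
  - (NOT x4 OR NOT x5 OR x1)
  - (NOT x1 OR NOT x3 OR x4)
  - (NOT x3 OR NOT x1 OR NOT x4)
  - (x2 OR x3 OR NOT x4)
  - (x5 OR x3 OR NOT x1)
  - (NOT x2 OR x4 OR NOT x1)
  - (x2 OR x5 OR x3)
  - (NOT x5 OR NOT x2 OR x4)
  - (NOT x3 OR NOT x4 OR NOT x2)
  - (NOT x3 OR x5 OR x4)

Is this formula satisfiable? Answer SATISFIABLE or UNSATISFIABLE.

SATISFIABLE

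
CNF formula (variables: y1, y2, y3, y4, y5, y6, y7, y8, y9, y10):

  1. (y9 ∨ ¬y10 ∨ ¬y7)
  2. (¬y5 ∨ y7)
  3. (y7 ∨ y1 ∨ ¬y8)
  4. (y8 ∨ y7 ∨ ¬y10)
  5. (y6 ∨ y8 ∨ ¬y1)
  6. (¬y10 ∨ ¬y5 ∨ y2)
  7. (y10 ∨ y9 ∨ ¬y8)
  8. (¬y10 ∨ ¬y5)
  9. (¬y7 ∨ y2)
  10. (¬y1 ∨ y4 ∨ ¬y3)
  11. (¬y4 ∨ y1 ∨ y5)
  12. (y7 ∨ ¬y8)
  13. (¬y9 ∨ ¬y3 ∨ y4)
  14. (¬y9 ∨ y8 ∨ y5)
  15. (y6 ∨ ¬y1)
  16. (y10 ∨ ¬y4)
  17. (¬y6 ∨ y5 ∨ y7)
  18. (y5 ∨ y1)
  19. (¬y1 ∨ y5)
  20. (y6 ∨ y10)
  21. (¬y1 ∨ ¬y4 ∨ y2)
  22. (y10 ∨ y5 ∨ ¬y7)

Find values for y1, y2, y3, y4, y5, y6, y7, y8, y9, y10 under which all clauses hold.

Pure literal: y2 appears only positively; assign y2 = True.
y3 occurs only negated in the remaining clauses — set y3 = False.
Branch on y1: take y1 = True.
  then y6 is forced to True.
  then y5 is forced to True.
  then y7 is forced to True.
  then y10 is forced to False.
  then y4 is forced to False.
Branch on y8: take y8 = False.
y9 is now unconstrained; take y9 = False.

y1=T, y2=T, y3=F, y4=F, y5=T, y6=T, y7=T, y8=F, y9=F, y10=F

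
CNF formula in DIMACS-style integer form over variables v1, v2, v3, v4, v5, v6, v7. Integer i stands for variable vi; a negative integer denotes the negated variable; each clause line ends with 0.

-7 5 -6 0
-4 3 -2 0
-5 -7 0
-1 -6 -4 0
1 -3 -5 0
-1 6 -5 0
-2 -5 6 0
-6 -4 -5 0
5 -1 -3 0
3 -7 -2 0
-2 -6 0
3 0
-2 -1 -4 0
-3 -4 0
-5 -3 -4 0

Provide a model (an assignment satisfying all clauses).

v1 = False  v2 = True  v3 = True  v4 = False  v5 = False  v6 = False  v7 = False

Check each clause:
  1. (v5 \/ ~v7 \/ ~v6) — ~v7 is true.
  2. (v3 \/ ~v2 \/ ~v4) — v3 is true.
  3. (~v7 \/ ~v5) — ~v7 is true.
  4. (~v4 \/ ~v6 \/ ~v1) — ~v6 is true.
  5. (~v3 \/ ~v5 \/ v1) — ~v5 is true.
  6. (v6 \/ ~v1 \/ ~v5) — ~v5 is true.
  7. (~v5 \/ v6 \/ ~v2) — ~v5 is true.
  8. (~v5 \/ ~v6 \/ ~v4) — ~v6 is true.
  9. (~v1 \/ v5 \/ ~v3) — ~v1 is true.
  10. (~v7 \/ ~v2 \/ v3) — ~v7 is true.
  11. (~v6 \/ ~v2) — ~v6 is true.
  12. (v3) — v3 is true.
  13. (~v2 \/ ~v4 \/ ~v1) — ~v4 is true.
  14. (~v3 \/ ~v4) — ~v4 is true.
  15. (~v3 \/ ~v5 \/ ~v4) — ~v5 is true.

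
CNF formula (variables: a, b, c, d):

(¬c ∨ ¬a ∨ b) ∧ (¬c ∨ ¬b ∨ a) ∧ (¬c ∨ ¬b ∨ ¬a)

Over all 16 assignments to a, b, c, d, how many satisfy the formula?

10

Case analysis on a and b:
  a=1, b=1: remaining (c,d) ∈ {(0,0); (0,1)} — 2.
  a=1, b=0: remaining (c,d) ∈ {(0,0); (0,1)} — 2.
  a=0, b=1: remaining (c,d) ∈ {(0,0); (0,1)} — 2.
  a=0, b=0: remaining (c,d) ∈ {(0,0); (0,1); (1,0); (1,1)} — 4.
Total: 2 + 2 + 2 + 4 = 10.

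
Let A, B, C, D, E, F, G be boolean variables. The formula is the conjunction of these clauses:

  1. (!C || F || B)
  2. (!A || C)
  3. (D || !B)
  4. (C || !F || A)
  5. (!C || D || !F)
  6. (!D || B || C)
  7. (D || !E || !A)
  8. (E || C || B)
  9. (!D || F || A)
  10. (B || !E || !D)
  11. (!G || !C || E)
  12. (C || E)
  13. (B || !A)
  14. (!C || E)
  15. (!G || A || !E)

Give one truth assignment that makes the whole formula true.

A=T, B=T, C=T, D=T, E=T, F=T, G=T

Try A = True.
  then C is forced to True.
  then B is forced to True.
  then D is forced to True.
  then E is forced to True.
F, G are now unconstrained; take F = True, G = True.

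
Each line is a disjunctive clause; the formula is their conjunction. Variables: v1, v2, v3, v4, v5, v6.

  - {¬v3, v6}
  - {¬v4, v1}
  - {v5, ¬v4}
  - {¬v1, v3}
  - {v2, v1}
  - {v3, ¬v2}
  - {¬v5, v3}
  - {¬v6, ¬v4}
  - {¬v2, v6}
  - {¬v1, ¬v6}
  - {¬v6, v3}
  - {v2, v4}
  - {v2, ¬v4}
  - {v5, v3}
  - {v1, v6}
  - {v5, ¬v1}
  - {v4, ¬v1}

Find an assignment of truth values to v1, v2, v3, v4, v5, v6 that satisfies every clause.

Set v1 = False and propagate.
  then v4 is forced to False.
  then v2 is forced to True.
  then v3 is forced to True.
  then v6 is forced to True.
v5 is now unconstrained; take v5 = False.
Every clause has at least one true literal under this assignment.
Check each clause:
  1. {¬v3, v6} — v6 is true.
  2. {v1, ¬v4} — ¬v4 is true.
  3. {v5, ¬v4} — ¬v4 is true.
  4. {¬v1, v3} — v3 is true.
  5. {v2, v1} — v2 is true.
  6. {v3, ¬v2} — v3 is true.
  7. {v3, ¬v5} — v3 is true.
  8. {¬v6, ¬v4} — ¬v4 is true.
  9. {¬v2, v6} — v6 is true.
  10. {¬v1, ¬v6} — ¬v1 is true.
  11. {¬v6, v3} — v3 is true.
  12. {v2, v4} — v2 is true.
  13. {v2, ¬v4} — v2 is true.
  14. {v3, v5} — v3 is true.
  15. {v6, v1} — v6 is true.
  16. {v5, ¬v1} — ¬v1 is true.
  17. {v4, ¬v1} — ¬v1 is true.

v1 = 0  v2 = 1  v3 = 1  v4 = 0  v5 = 0  v6 = 1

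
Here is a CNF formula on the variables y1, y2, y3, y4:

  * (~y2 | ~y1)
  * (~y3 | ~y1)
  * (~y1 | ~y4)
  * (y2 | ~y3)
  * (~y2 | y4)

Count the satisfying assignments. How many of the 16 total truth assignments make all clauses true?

5

Satisfying assignments:
  y1=0 y2=0 y3=0 y4=0
  y1=0 y2=0 y3=0 y4=1
  y1=0 y2=1 y3=0 y4=1
  y1=0 y2=1 y3=1 y4=1
  y1=1 y2=0 y3=0 y4=0
That's 5 in total.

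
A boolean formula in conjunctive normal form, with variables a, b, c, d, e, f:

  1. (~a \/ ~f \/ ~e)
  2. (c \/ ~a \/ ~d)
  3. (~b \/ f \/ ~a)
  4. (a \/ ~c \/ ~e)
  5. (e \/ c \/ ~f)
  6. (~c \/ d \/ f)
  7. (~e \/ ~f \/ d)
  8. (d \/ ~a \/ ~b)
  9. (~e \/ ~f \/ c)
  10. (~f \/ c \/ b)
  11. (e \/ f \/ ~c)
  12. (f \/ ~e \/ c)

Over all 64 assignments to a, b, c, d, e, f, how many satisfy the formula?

Case analysis on f and c:
  f=1, c=1: 7 of the 16 assignments to (a,b,d,e) work.
  f=1, c=0: a clause becomes empty — 0.
  f=0, c=1: remaining (a,b,d,e) ∈ {(1,0,1,1)} — 1.
  f=0, c=0: 5 of the 16 assignments to (a,b,d,e) work.
Total: 7 + 0 + 1 + 5 = 13.

13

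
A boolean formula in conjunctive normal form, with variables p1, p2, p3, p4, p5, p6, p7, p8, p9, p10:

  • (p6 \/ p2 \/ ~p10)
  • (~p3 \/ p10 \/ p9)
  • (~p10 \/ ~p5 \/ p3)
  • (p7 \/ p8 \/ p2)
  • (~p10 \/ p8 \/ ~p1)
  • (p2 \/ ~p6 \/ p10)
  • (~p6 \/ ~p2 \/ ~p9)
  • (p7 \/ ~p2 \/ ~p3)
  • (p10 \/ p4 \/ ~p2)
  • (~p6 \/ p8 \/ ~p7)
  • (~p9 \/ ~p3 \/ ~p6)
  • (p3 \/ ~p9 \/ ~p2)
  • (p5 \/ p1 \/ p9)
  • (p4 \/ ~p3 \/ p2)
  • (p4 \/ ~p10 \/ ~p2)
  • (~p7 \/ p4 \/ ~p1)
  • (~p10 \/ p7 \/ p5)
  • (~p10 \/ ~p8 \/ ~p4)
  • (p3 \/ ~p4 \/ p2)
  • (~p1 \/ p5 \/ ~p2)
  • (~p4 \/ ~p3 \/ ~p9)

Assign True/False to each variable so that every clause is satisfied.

p1 = False  p2 = False  p3 = False  p4 = False  p5 = False  p6 = False  p7 = True  p8 = True  p9 = True  p10 = False

Set p1 = False and propagate.
Set p2 = False and propagate.
Try p3 = False.
  then p4 is forced to False.
For the remaining variables, p5 = False, p6 = False, p7 = True, p8 = True, p9 = True, p10 = False works.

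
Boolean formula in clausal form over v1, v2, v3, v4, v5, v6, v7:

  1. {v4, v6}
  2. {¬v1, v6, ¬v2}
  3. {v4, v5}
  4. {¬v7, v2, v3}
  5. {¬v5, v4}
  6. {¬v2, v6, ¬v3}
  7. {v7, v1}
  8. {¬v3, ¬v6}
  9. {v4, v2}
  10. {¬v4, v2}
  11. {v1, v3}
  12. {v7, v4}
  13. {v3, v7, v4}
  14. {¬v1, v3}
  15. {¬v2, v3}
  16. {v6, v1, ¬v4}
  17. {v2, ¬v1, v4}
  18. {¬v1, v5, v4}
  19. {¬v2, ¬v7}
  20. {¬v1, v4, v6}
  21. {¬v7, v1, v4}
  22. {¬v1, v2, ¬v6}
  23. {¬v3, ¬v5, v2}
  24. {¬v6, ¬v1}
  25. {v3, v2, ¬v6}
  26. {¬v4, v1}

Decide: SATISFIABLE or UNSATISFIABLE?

UNSATISFIABLE

v4 = True:
  propagation gives v2=True, v3=True, v6=True; an empty clause results — contradiction.
v4 = False:
  propagation gives v6=True, v5=True; an empty clause results — contradiction.
Every branch closes, so no satisfying assignment exists.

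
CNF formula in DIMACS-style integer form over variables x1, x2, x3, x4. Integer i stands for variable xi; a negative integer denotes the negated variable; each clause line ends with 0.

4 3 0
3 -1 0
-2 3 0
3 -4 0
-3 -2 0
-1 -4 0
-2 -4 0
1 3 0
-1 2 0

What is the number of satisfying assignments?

2

Satisfying assignments:
  x1=F x2=F x3=T x4=F
  x1=F x2=F x3=T x4=T
Count: 2.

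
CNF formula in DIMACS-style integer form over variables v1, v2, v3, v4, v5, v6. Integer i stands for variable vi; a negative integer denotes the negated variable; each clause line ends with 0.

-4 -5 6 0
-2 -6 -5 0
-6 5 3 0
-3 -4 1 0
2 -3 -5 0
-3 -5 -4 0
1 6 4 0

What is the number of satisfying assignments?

23

Split on v5, then v3.
  v5=1, v3=1: remaining (v1,v2,v4,v6) ∈ {(1,1,0,0)} — 1.
  v5=1, v3=0: 6 of the 16 assignments to (v1,v2,v4,v6) work.
  v5=0, v3=1: v2 free; 5 ways for (v1,v4,v6) × 2^1 = 10.
  v5=0, v3=0: v2 free; 3 ways for (v1,v4,v6) × 2^1 = 6.
Total: 1 + 6 + 10 + 6 = 23.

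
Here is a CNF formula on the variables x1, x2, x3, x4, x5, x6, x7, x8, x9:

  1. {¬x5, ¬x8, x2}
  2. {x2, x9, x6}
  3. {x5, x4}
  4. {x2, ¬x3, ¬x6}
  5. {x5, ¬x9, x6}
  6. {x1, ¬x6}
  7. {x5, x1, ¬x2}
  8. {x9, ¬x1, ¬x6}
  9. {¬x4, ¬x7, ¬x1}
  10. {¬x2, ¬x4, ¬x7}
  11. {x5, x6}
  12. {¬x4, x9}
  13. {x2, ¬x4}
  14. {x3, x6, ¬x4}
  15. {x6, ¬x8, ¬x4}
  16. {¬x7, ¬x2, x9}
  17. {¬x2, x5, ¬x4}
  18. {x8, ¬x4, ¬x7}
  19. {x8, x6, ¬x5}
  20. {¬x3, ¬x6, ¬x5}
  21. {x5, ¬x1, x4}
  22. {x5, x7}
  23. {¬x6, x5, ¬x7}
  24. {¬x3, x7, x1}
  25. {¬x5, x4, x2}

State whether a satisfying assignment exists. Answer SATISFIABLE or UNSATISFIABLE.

Branch on x1: take x1 = True.
Branch on x2: take x2 = True.
The remaining clauses are satisfied by x3 = False, x4 = True, x5 = True, x6 = True, x7 = False, x8 = True, x9 = True.
So x1=1, x2=1, x3=0, x4=1, x5=1, x6=1, x7=0, x8=1, x9=1 is a satisfying assignment.

SATISFIABLE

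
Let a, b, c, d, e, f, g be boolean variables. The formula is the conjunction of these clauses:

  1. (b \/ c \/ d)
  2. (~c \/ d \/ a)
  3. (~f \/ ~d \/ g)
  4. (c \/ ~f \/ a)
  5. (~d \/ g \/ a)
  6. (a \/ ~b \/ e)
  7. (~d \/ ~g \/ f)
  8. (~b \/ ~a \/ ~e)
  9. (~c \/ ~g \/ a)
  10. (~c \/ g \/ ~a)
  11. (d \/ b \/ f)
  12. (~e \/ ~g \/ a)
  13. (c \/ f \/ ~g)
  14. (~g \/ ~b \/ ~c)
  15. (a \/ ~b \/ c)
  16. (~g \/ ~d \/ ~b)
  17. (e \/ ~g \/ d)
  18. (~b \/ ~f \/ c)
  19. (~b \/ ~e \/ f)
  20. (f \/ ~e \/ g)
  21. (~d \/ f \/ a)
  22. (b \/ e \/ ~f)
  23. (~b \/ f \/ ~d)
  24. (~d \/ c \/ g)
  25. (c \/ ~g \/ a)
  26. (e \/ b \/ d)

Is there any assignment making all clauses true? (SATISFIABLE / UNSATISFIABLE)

SATISFIABLE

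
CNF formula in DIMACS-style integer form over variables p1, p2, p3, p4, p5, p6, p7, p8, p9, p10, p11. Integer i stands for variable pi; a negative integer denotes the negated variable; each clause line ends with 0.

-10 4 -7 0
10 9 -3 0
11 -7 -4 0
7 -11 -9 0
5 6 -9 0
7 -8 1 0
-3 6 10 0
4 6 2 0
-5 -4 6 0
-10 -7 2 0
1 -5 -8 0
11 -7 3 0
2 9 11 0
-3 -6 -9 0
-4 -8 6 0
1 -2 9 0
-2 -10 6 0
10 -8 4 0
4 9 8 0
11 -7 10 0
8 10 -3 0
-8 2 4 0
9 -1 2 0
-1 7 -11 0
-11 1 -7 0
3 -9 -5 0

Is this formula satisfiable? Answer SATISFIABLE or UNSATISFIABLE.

SATISFIABLE

Branch on p1: take p1 = True.
The remaining clauses are satisfied by p2 = False, p3 = False, p4 = True, p5 = False, p6 = True, p7 = False, p8 = False, p9 = True, p10 = False, p11 = False.
Every clause has at least one true literal under this assignment.
So p1=T  p2=F  p3=F  p4=T  p5=F  p6=T  p7=F  p8=F  p9=T  p10=F  p11=F is a satisfying assignment.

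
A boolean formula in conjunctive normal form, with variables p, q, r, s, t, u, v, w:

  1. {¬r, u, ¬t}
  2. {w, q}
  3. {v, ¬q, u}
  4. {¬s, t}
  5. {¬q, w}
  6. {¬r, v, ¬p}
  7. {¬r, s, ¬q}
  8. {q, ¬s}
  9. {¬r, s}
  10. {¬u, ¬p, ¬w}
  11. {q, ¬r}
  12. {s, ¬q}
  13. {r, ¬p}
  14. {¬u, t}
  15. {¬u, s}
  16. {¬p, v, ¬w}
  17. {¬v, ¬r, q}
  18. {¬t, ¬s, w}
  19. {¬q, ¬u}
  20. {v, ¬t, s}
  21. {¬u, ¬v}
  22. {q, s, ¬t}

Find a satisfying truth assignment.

p=F, q=F, r=F, s=F, t=F, u=F, v=T, w=T

Check each clause:
  1. {u, ¬r, ¬t} — ¬t is true.
  2. {w, q} — w is true.
  3. {¬q, v, u} — ¬q is true.
  4. {t, ¬s} — ¬s is true.
  5. {w, ¬q} — w is true.
  6. {¬r, v, ¬p} — ¬r is true.
  7. {¬q, ¬r, s} — ¬r is true.
  8. {q, ¬s} — ¬s is true.
  9. {¬r, s} — ¬r is true.
  10. {¬u, ¬p, ¬w} — ¬u is true.
  11. {q, ¬r} — ¬r is true.
  12. {¬q, s} — ¬q is true.
  13. {r, ¬p} — ¬p is true.
  14. {t, ¬u} — ¬u is true.
  15. {¬u, s} — ¬u is true.
  16. {¬w, ¬p, v} — ¬p is true.
  17. {¬v, ¬r, q} — ¬r is true.
  18. {¬s, w, ¬t} — w is true.
  19. {¬u, ¬q} — ¬u is true.
  20. {s, v, ¬t} — ¬t is true.
  21. {¬u, ¬v} — ¬u is true.
  22. {¬t, q, s} — ¬t is true.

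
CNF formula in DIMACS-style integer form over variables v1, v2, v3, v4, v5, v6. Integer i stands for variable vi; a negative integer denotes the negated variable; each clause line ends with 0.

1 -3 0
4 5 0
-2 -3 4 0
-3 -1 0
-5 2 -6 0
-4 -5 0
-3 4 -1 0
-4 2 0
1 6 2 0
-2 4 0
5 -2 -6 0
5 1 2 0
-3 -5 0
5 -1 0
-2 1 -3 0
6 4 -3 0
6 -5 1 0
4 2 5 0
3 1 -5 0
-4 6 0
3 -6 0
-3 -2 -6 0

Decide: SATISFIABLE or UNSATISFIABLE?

SATISFIABLE

Branch on v1: take v1 = True.
  then v3 is forced to False.
  then v5 is forced to True.
  then v4 is forced to False.
  then v2 is forced to False.
  then v6 is forced to False.
So v1 = T, v2 = F, v3 = F, v4 = F, v5 = T, v6 = F is a satisfying assignment.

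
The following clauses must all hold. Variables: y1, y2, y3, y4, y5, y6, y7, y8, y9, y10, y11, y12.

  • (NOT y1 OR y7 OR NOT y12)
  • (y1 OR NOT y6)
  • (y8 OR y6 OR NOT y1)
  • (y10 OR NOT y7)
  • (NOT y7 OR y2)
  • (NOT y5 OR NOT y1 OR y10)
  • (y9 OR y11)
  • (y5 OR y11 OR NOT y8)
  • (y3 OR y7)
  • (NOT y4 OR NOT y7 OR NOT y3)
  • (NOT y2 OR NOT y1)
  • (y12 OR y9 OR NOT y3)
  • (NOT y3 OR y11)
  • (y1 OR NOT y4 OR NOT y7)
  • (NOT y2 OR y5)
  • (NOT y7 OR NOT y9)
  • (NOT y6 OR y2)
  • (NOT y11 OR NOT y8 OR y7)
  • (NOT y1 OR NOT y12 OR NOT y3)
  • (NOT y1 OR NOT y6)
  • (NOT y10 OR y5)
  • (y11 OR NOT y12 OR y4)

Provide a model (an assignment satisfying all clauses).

y1=False, y2=False, y3=True, y4=False, y5=True, y6=False, y7=False, y8=False, y9=True, y10=True, y11=True, y12=False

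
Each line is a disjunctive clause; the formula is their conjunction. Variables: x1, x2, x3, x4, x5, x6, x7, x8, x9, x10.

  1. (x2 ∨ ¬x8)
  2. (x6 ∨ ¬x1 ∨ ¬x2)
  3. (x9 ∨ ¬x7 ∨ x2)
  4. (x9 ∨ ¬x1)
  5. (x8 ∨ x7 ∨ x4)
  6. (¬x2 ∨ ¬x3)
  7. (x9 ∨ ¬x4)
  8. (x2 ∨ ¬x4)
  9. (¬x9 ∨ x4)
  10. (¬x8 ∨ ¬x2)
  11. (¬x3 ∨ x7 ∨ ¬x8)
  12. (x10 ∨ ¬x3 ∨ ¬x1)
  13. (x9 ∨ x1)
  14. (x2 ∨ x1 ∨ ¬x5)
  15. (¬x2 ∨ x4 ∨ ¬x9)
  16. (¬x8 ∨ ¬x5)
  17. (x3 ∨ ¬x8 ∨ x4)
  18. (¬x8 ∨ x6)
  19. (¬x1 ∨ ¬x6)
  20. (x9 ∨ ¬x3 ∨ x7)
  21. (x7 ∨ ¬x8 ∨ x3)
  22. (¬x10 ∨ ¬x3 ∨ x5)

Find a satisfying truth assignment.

Branch on x1: take x1 = False.
  then x9 is forced to True.
  then x4 is forced to True.
  then x2 is forced to True.
  then x3 is forced to False.
  then x8 is forced to False.
x5, x6, x7, x10 are now unconstrained; take x5 = False, x6 = True, x7 = False, x10 = True.

x1=False, x2=True, x3=False, x4=True, x5=False, x6=True, x7=False, x8=False, x9=True, x10=True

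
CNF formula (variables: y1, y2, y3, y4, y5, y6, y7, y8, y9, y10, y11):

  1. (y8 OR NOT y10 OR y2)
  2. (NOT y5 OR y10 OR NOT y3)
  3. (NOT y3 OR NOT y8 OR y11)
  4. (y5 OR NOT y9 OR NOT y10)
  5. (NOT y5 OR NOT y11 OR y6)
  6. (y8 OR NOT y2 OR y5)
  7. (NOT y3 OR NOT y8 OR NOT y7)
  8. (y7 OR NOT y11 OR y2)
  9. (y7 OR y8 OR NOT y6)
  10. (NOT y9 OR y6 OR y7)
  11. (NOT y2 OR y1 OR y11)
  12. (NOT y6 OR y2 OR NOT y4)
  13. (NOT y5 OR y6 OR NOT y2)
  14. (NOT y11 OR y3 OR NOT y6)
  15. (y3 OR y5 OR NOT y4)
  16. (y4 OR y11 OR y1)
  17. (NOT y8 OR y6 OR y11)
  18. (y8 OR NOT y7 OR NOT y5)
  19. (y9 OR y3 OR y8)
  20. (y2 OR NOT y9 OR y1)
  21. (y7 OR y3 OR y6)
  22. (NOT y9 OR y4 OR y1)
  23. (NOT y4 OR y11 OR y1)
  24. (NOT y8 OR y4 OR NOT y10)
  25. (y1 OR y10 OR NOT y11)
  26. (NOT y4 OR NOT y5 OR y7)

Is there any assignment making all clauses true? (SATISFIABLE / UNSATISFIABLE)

SATISFIABLE

Pure literal: y1 appears only positively; assign y1 = True.
Branch on y2: take y2 = True.
The remaining clauses are satisfied by y3 = True, y4 = True, y5 = False, y6 = True, y7 = False, y8 = True, y9 = False, y10 = True, y11 = True.
So y1=1, y2=1, y3=1, y4=1, y5=0, y6=1, y7=0, y8=1, y9=0, y10=1, y11=1 is a satisfying assignment.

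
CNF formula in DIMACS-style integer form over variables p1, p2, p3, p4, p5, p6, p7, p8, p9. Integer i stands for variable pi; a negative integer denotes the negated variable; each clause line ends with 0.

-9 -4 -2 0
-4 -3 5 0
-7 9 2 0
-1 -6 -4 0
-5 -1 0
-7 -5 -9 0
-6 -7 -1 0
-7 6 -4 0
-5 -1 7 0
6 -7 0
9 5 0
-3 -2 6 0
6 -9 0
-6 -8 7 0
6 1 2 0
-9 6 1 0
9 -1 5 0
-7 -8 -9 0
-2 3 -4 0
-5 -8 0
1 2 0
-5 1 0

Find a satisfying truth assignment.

Pure literal: p4 appears only negated; assign p4 = False.
p8 occurs only negated in the remaining clauses — set p8 = False.
Set p1 = False and propagate.
  then p2 is forced to True.
  then p5 is forced to False.
  then p9 is forced to True.
  then p6 is forced to True.
p3, p7 are now unconstrained; take p3 = True, p7 = False.
Every clause has at least one true literal under this assignment.

p1=F, p2=T, p3=T, p4=F, p5=F, p6=T, p7=F, p8=F, p9=T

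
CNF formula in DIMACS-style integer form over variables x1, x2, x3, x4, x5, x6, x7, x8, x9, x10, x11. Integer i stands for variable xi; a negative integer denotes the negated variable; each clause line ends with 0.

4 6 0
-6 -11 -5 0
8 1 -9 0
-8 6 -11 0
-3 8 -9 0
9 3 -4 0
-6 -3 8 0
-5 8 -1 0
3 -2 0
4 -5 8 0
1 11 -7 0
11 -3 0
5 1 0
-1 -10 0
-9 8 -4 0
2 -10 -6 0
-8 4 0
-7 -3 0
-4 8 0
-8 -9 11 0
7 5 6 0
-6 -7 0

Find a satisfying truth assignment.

x1=True, x2=False, x3=False, x4=False, x5=False, x6=True, x7=False, x8=False, x9=True, x10=False, x11=True

Pure literal: x10 appears only negated; assign x10 = False.
Set x1 = True and propagate.
The remaining clauses are satisfied by x2 = False, x3 = False, x4 = False, x5 = False, x6 = True, x7 = False, x8 = False, x9 = True, x11 = True.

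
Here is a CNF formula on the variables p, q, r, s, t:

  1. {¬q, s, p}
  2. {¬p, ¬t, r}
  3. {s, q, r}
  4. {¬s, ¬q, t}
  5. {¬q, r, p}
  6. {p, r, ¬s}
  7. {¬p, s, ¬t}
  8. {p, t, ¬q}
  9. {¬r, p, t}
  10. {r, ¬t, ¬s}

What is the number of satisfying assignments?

10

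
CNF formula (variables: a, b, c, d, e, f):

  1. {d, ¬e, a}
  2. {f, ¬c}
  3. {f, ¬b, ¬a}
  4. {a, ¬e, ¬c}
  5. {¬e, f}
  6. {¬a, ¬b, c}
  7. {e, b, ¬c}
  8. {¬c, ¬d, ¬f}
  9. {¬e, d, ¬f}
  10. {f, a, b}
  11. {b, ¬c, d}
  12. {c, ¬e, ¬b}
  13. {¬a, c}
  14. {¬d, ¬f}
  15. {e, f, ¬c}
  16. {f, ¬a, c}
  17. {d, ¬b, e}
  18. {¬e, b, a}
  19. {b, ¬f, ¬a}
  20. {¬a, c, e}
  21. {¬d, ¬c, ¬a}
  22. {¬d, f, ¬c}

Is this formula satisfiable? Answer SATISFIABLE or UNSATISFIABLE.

Set a = False and propagate.
Set b = False and propagate.
  then f is forced to True.
  then d is forced to False.
  then e is forced to False.
  then c is forced to False.
So a=F, b=F, c=F, d=F, e=F, f=T is a satisfying assignment.

SATISFIABLE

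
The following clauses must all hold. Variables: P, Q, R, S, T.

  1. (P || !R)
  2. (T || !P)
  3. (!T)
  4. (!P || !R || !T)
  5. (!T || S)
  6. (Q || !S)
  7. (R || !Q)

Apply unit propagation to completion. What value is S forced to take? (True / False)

(!T) stands alone — T = False.
(T || !P) with T = False leaves only !P, so P = False.
In (P || !R), P is now false; !R must hold, so R = False.
(!Q || R) with R = False leaves only !Q, so Q = False.
In (!S || Q), Q is now false; !S must hold, so S = False.

False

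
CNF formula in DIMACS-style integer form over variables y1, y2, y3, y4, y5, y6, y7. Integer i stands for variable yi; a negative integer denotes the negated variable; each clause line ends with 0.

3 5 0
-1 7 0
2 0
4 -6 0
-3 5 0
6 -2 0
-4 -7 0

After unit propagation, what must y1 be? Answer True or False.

(y2) is a unit clause: y2 = True.
(!y2 || y6) with y2 = True leaves only y6, so y6 = True.
(y4 || !y6) with y6 = True leaves only y4, so y4 = True.
From (!y7 || !y4) and y4 = True: y7 = False.
(!y1 || y7) with y7 = False leaves only !y1, so y1 = False.

False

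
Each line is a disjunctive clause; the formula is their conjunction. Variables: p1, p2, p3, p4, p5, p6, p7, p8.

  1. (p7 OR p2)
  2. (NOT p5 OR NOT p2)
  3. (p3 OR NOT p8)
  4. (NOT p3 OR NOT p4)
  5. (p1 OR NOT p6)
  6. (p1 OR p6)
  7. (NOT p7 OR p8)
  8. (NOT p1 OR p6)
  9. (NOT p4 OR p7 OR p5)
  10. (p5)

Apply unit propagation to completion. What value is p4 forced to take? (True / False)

False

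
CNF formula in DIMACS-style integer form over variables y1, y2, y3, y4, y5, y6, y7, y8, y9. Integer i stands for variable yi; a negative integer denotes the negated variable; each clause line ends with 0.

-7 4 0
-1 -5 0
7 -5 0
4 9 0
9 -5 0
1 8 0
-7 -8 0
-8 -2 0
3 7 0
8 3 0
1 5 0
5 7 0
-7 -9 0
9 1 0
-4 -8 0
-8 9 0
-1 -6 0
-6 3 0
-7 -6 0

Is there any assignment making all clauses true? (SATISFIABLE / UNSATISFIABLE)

SATISFIABLE

Pure literal: y2 appears only negated; assign y2 = False.
Pure literal: y3 appears only positively; assign y3 = True.
Try y1 = True.
  then y5 is forced to False.
  then y7 is forced to True.
  then y4 is forced to True.
  then y8 is forced to False.
  then y9 is forced to False.
  then y6 is forced to False.
So y1=1, y2=0, y3=1, y4=1, y5=0, y6=0, y7=1, y8=0, y9=0 is a satisfying assignment.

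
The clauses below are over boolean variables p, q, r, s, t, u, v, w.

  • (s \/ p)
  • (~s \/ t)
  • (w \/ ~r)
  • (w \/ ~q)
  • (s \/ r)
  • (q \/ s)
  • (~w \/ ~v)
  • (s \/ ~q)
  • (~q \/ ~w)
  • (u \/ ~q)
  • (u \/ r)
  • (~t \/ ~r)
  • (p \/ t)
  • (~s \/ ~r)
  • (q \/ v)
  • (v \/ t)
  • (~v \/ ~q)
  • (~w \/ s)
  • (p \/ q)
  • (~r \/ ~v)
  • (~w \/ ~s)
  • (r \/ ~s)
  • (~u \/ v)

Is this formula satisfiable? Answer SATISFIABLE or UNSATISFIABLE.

UNSATISFIABLE

s = True:
  propagation gives t=True, r=False; an empty clause results — contradiction.
s = False:
  propagation gives p=True, r=True, w=True; an empty clause results — contradiction.
Every branch closes, so no satisfying assignment exists.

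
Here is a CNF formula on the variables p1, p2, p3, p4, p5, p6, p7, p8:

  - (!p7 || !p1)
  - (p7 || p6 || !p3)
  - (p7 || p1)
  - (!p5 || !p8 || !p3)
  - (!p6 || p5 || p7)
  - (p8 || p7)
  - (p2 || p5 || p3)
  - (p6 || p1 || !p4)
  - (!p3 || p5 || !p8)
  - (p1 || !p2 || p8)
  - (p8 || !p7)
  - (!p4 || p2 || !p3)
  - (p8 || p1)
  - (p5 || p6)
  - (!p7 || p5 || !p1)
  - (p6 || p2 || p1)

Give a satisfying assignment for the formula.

Try p1 = False.
  then p7 is forced to True.
  then p8 is forced to True.
For the remaining variables, p2 = True, p3 = False, p4 = True, p5 = False, p6 = True works.
Every clause has at least one true literal under this assignment.

p1 = 0, p2 = 1, p3 = 0, p4 = 1, p5 = 0, p6 = 1, p7 = 1, p8 = 1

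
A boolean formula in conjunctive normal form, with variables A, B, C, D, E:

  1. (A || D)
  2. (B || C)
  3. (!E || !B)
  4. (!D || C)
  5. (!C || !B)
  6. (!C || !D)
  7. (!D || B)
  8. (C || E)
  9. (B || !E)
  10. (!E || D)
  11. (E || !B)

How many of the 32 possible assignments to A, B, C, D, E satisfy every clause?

Satisfying assignments:
  A=1 B=0 C=1 D=0 E=0
Count: 1.

1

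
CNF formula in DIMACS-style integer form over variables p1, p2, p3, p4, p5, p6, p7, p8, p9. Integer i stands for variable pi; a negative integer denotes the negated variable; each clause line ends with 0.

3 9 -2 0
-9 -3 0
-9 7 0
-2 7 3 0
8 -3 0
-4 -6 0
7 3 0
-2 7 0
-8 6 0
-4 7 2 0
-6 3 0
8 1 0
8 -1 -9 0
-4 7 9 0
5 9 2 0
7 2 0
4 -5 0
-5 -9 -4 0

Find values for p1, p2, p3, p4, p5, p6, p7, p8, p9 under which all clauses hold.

p7 occurs only positively in the remaining clauses — set p7 = True.
Try p1 = True.
For the remaining variables, p2 = False, p3 = False, p4 = True, p5 = True, p6 = False, p8 = False, p9 = False works.

p1 = True, p2 = False, p3 = False, p4 = True, p5 = True, p6 = False, p7 = True, p8 = False, p9 = False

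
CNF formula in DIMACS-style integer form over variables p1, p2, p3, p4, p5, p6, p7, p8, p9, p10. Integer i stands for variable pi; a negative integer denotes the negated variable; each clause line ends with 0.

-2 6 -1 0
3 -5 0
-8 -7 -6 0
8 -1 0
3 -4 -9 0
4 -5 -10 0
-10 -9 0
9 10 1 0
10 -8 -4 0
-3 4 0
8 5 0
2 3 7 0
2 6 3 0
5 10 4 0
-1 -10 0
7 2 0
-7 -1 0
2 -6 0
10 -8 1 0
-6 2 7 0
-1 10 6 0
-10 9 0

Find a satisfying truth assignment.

p1=False  p2=True  p3=True  p4=True  p5=True  p6=True  p7=False  p8=False  p9=True  p10=False

Try p1 = False.
For the remaining variables, p2 = True, p3 = True, p4 = True, p5 = True, p6 = True, p7 = False, p8 = False, p9 = True, p10 = False works.
Every clause has at least one true literal under this assignment.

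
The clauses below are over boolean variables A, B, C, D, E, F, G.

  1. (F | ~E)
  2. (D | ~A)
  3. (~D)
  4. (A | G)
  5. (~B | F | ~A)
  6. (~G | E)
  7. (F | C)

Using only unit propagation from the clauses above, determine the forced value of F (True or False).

(~D) stands alone — D = False.
(~A | D): since D = False, the clause reduces to (~A). A = False.
(A | G): since A = False, the clause reduces to (G). G = True.
In (~G | E), ~G is now false; E must hold, so E = True.
(~E | F) with E = True leaves only F, so F = True.

True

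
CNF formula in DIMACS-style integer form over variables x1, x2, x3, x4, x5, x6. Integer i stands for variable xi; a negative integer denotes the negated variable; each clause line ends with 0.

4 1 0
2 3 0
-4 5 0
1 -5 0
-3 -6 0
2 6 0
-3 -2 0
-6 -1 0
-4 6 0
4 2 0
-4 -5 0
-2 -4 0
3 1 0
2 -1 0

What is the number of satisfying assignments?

2

Satisfying assignments:
  x1=T x2=T x3=F x4=F x5=F x6=F
  x1=T x2=T x3=F x4=F x5=T x6=F
Count: 2.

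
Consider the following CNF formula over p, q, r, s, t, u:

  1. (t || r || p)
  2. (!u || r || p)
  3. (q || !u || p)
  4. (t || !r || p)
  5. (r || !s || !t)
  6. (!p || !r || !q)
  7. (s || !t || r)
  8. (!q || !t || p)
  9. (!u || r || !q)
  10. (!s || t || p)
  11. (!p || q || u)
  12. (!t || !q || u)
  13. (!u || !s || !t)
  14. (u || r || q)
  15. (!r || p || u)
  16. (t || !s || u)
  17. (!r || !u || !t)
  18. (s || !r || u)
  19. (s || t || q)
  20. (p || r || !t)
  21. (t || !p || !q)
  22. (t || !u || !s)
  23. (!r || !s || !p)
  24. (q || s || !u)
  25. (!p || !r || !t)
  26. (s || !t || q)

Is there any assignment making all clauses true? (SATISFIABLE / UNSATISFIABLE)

UNSATISFIABLE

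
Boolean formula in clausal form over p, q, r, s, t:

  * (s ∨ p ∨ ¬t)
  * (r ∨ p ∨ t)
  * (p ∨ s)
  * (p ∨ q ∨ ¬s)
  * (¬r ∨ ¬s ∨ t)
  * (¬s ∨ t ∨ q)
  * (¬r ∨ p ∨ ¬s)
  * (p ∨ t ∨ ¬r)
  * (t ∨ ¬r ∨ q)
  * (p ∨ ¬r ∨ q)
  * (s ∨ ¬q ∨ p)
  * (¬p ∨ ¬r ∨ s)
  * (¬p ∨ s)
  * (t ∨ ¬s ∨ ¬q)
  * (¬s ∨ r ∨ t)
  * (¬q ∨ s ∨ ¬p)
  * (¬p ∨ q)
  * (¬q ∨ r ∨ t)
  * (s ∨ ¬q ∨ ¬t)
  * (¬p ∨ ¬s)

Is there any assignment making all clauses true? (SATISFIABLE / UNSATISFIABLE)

SATISFIABLE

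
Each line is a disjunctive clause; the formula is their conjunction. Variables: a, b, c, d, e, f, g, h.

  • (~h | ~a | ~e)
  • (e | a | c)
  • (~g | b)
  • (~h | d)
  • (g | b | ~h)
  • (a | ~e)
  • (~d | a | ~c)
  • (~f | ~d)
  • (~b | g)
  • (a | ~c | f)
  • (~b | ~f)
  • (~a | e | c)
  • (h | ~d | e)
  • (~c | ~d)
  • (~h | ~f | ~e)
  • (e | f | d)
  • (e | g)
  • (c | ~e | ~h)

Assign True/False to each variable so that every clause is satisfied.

Try a = True.
Set b = True and propagate.
  then g is forced to True.
  then f is forced to False.
For the remaining variables, c = False, d = False, e = True, h = False works.
Every clause has at least one true literal under this assignment.

a=True, b=True, c=False, d=False, e=True, f=False, g=True, h=False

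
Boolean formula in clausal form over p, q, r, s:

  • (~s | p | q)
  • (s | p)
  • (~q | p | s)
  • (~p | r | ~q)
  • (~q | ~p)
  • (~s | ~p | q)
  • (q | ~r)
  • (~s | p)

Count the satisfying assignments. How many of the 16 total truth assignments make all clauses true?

1

The models are:
  p=1 q=0 r=0 s=0
Count: 1.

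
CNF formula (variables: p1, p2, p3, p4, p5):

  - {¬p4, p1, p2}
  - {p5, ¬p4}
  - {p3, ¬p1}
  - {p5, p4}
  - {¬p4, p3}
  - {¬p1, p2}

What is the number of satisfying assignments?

Case analysis on p4 and p1:
  p4=T, p1=T: remaining (p2,p3,p5) ∈ {(T,T,T)} — 1.
  p4=T, p1=F: remaining (p2,p3,p5) ∈ {(T,T,T)} — 1.
  p4=F, p1=T: remaining (p2,p3,p5) ∈ {(T,T,T)} — 1.
  p4=F, p1=F: remaining (p2,p3,p5) ∈ {(F,F,T); (F,T,T); (T,F,T); (T,T,T)} — 4.
Total: 1 + 1 + 1 + 4 = 7.

7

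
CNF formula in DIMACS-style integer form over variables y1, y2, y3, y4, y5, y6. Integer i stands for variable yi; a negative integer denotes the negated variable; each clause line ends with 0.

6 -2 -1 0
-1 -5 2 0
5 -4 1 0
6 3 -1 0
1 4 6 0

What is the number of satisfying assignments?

30

Case analysis on y1 and y6:
  y1=1, y6=1: y3, y4 free; 3 ways for (y2,y5) × 2^2 = 12.
  y1=1, y6=0: remaining (y2,y3,y4,y5) ∈ {(0,1,0,0); (0,1,1,0)} — 2.
  y1=0, y6=1: y2, y3 free; 3 ways for (y4,y5) × 2^2 = 12.
  y1=0, y6=0: remaining (y2,y3,y4,y5) ∈ {(0,0,1,1); (0,1,1,1); (1,0,1,1); (1,1,1,1)} — 4.
Total: 12 + 2 + 12 + 4 = 30.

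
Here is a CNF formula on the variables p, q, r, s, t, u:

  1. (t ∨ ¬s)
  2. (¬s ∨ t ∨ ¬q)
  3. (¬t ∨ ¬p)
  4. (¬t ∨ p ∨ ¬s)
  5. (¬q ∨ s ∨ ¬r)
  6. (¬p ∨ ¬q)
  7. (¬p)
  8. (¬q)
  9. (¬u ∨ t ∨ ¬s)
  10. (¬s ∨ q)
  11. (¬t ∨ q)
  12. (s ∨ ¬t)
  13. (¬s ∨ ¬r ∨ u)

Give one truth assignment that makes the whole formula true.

p = F, q = F, r = T, s = F, t = F, u = F

Check each clause:
  1. (t ∨ ¬s) — ¬s is true.
  2. (¬s ∨ t ∨ ¬q) — ¬s is true.
  3. (¬p ∨ ¬t) — ¬t is true.
  4. (¬t ∨ p ∨ ¬s) — ¬t is true.
  5. (s ∨ ¬r ∨ ¬q) — ¬q is true.
  6. (¬p ∨ ¬q) — ¬p is true.
  7. (¬p) — ¬p is true.
  8. (¬q) — ¬q is true.
  9. (¬u ∨ ¬s ∨ t) — ¬u is true.
  10. (¬s ∨ q) — ¬s is true.
  11. (¬t ∨ q) — ¬t is true.
  12. (s ∨ ¬t) — ¬t is true.
  13. (¬s ∨ ¬r ∨ u) — ¬s is true.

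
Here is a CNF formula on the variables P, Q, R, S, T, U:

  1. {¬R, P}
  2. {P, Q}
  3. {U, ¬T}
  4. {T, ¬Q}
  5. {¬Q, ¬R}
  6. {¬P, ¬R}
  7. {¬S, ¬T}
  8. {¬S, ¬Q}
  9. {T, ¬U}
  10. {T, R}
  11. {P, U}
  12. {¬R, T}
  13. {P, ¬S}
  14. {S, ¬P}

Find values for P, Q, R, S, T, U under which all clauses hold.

P=F  Q=T  R=F  S=F  T=T  U=T

Check each clause:
  1. {¬R, P} — ¬R is true.
  2. {Q, P} — Q is true.
  3. {¬T, U} — U is true.
  4. {T, ¬Q} — T is true.
  5. {¬Q, ¬R} — ¬R is true.
  6. {¬R, ¬P} — ¬R is true.
  7. {¬T, ¬S} — ¬S is true.
  8. {¬Q, ¬S} — ¬S is true.
  9. {T, ¬U} — T is true.
  10. {R, T} — T is true.
  11. {U, P} — U is true.
  12. {T, ¬R} — ¬R is true.
  13. {¬S, P} — ¬S is true.
  14. {S, ¬P} — ¬P is true.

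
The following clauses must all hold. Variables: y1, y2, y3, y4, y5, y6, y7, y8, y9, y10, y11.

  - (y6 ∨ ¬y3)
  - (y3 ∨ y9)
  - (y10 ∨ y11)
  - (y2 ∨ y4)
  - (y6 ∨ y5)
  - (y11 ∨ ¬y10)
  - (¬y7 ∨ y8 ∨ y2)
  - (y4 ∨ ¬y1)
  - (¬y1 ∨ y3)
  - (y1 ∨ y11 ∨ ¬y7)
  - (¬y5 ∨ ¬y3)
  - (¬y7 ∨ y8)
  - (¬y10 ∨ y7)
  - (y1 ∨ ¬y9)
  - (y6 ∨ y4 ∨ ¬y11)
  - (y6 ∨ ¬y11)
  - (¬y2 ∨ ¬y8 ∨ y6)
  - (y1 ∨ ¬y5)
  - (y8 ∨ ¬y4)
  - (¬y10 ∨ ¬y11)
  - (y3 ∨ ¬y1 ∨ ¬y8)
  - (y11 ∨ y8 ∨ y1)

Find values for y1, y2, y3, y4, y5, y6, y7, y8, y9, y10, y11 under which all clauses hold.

y1=F  y2=T  y3=T  y4=T  y5=F  y6=T  y7=F  y8=T  y9=F  y10=F  y11=T

Check each clause:
  1. (¬y3 ∨ y6) — y6 is true.
  2. (y9 ∨ y3) — y3 is true.
  3. (y10 ∨ y11) — y11 is true.
  4. (y2 ∨ y4) — y2 is true.
  5. (y5 ∨ y6) — y6 is true.
  6. (y11 ∨ ¬y10) — y11 is true.
  7. (y8 ∨ ¬y7 ∨ y2) — y8 is true.
  8. (¬y1 ∨ y4) — y4 is true.
  9. (y3 ∨ ¬y1) — y3 is true.
  10. (¬y7 ∨ y11 ∨ y1) — y11 is true.
  11. (¬y3 ∨ ¬y5) — ¬y5 is true.
  12. (y8 ∨ ¬y7) — y8 is true.
  13. (¬y10 ∨ y7) — ¬y10 is true.
  14. (y1 ∨ ¬y9) — ¬y9 is true.
  15. (¬y11 ∨ y6 ∨ y4) — y4 is true.
  16. (¬y11 ∨ y6) — y6 is true.
  17. (y6 ∨ ¬y8 ∨ ¬y2) — y6 is true.
  18. (¬y5 ∨ y1) — ¬y5 is true.
  19. (y8 ∨ ¬y4) — y8 is true.
  20. (¬y11 ∨ ¬y10) — ¬y10 is true.
  21. (¬y8 ∨ ¬y1 ∨ y3) — y3 is true.
  22. (y11 ∨ y1 ∨ y8) — y8 is true.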